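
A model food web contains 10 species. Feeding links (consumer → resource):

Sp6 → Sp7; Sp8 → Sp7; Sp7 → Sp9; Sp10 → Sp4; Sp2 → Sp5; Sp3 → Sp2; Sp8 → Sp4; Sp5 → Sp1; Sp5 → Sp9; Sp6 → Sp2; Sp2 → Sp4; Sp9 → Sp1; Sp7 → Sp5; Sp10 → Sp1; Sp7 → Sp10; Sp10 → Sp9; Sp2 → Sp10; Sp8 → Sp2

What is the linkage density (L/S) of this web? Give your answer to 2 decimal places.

There are L = 18 links among S = 10 species.
L/S = 18/10 = 1.8000 ≈ 1.80.

L/S = 1.80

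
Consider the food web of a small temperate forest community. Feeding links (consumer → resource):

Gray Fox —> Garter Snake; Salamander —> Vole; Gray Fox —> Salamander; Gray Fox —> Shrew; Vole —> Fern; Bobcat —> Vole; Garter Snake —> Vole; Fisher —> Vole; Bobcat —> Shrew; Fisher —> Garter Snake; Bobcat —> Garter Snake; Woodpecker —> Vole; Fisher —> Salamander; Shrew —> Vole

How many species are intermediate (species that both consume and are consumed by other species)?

4

Intermediate species (has both prey and predators): Vole, Salamander, Shrew, Garter Snake.
Count: 4.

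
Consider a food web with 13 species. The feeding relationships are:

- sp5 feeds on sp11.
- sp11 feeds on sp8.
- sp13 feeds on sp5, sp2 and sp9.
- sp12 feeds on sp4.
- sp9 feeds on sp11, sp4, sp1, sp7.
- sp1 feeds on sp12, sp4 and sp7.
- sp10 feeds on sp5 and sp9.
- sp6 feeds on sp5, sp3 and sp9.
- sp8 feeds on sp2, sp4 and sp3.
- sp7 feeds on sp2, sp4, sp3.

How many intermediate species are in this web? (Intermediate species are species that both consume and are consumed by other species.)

Intermediate species (has both prey and predators): sp7, sp12, sp8, sp1, sp11, sp9, sp5.
Count: 7.

7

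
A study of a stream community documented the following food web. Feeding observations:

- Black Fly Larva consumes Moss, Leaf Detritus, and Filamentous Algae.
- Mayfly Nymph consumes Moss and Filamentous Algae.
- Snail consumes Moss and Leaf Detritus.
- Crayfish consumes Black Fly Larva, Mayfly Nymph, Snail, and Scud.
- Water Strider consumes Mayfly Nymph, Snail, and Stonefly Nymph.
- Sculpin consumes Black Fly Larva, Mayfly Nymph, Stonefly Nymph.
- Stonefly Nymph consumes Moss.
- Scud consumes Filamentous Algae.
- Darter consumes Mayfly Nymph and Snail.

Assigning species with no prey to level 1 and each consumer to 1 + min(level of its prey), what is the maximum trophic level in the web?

Basal resources (level 1): Leaf Detritus, Filamentous Algae, Moss.
Following each consumer down to its lowest-level prey: Leaf Detritus → Snail → Darter (levels 1 through 3).
All prey of Darter (Snail 2, Mayfly Nymph 2) are at level 2 or above, so Darter is at level 1 + 2 = 3.
Every consumer has at least one prey at level 2 or below, so none exceeds level 3.

3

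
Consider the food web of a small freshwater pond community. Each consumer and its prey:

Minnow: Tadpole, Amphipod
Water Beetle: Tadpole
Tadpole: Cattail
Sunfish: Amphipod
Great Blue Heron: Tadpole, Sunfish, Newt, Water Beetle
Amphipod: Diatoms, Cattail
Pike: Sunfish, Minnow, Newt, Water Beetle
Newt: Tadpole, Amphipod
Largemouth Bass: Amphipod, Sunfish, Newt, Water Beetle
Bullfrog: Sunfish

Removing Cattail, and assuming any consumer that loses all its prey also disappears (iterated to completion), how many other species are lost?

2

Remove Cattail.
Round 1: Tadpole (all prey gone) → extinct.
Round 2: Water Beetle (all prey gone) → extinct.
No further losses. Total secondary extinctions: 2.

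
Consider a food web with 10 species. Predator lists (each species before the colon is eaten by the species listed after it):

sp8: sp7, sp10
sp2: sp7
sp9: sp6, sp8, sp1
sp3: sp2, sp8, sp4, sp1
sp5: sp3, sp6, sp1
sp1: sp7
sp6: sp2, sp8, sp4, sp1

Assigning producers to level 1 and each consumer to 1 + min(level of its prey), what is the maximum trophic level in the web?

Producers (level 1): sp9, sp5.
Following each consumer down to its lowest-level prey: sp5 → sp3 → sp4 (levels 1 through 3).
All prey of sp4 (sp3 2, sp6 2) are at level 2 or above, so sp4 is at level 1 + 2 = 3.
Every consumer has at least one prey at level 2 or below, so none exceeds level 3.

3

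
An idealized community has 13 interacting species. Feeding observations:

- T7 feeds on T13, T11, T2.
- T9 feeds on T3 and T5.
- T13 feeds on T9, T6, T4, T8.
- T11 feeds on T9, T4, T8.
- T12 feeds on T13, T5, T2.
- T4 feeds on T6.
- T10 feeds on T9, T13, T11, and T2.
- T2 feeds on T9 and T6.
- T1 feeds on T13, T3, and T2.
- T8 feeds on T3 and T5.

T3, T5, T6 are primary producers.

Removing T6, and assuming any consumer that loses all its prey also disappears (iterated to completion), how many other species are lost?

Remove T6.
Round 1: T4 (all prey gone) → extinct.
No further losses. Total secondary extinctions: 1.

1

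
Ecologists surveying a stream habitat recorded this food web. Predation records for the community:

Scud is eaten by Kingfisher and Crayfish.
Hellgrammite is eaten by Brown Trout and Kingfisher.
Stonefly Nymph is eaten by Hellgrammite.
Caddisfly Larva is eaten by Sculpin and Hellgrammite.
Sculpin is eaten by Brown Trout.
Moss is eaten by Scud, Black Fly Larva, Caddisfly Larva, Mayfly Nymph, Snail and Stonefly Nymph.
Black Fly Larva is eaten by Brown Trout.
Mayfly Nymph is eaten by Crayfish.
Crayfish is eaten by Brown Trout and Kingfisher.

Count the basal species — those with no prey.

1

Basal species (no prey listed): Moss.
Count: 1.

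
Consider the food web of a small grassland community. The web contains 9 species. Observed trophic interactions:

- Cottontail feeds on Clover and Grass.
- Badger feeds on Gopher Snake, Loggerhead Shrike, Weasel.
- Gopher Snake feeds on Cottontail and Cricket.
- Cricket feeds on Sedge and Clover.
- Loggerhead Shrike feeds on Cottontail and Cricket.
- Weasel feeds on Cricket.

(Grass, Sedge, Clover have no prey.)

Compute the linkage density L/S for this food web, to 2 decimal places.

L/S = 1.33

There are L = 12 links among S = 9 species.
L/S = 12/9 = 1.3333 ≈ 1.33.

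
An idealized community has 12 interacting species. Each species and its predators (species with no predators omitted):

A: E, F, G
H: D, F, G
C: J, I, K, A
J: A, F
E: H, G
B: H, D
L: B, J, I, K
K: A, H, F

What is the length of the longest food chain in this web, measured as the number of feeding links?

5 links

One longest chain: L → J → A → E → H → D.
It has 6 species and 5 links.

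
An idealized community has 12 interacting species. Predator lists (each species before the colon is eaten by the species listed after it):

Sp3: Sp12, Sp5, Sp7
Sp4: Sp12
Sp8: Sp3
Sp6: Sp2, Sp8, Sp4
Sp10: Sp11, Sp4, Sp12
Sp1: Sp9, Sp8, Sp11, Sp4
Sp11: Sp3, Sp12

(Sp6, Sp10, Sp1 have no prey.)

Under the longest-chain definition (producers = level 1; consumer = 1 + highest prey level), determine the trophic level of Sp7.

Sp6 is a producer → level 1.
Sp8 eats Sp6 (level 1); other prey at levels: Sp1 1 → level 2.
Sp3 eats Sp8 (level 2); other prey at levels: Sp11 2 → level 3.
Sp7 eats Sp3 → level 4.

Trophic level 4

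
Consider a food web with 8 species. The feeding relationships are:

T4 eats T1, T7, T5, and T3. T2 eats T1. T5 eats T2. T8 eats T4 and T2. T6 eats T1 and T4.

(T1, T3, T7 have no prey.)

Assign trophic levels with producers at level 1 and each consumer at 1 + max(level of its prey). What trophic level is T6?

T1 is a producer → level 1.
T2 eats T1 → level 2.
T5 eats T2 → level 3.
T4 eats T5 (level 3); other prey at levels: T1 1, T3 1, T7 1 → level 4.
T6 eats T4 (level 4); other prey at levels: T1 1 → level 5.

Trophic level 5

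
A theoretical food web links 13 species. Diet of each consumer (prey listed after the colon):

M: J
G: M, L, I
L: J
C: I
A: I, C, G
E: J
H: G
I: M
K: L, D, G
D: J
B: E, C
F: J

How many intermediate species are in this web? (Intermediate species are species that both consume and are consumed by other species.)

Intermediate species (has both prey and predators): M, L, D, E, I, C, G.
Count: 7.

7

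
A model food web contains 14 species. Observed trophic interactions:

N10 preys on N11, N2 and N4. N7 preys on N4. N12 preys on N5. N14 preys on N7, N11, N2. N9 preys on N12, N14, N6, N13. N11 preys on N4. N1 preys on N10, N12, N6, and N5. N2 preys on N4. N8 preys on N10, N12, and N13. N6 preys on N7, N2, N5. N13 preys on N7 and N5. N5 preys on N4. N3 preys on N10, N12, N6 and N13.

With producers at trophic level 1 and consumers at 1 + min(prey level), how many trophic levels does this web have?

4

Producers (level 1): N4.
Following each consumer down to its lowest-level prey: N4 → N5 → N12 → N9 (levels 1 through 4).
All prey of N9 (N12 3, N6 3, N13 3, N14 3) are at level 3 or above, so N9 is at level 1 + 3 = 4.
Every consumer has at least one prey at level 3 or below, so none exceeds level 4.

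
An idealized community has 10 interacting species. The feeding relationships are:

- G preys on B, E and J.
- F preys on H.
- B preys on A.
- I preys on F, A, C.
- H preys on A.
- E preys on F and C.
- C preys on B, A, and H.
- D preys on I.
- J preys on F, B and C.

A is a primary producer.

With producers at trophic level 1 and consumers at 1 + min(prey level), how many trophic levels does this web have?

Producers (level 1): A.
Following each consumer down to its lowest-level prey: A → C → E (levels 1 through 3).
All prey of E (C 2, F 3) are at level 2 or above, so E is at level 1 + 2 = 3.
Every consumer has at least one prey at level 2 or below, so none exceeds level 3.

3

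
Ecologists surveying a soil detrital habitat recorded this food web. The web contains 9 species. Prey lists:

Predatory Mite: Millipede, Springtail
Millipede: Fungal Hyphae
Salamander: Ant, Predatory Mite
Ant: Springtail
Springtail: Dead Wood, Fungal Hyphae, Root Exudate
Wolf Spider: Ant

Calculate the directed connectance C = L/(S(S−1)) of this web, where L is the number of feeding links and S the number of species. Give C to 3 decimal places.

C = 0.139

The web has S = 9 species and L = 10 feeding links.
C = L / (S(S−1)) = 10 / 72 = 0.1389 ≈ 0.139.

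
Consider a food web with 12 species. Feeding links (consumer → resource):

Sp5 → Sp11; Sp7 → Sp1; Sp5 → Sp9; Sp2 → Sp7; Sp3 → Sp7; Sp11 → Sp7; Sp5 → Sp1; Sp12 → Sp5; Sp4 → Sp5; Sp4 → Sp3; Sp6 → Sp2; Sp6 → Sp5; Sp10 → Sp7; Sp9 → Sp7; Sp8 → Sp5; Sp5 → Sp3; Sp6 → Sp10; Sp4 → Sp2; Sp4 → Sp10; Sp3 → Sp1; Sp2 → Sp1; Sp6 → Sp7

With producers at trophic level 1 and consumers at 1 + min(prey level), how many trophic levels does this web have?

Producers (level 1): Sp1.
Following each consumer down to its lowest-level prey: Sp1 → Sp5 → Sp8 (levels 1 through 3).
All prey of Sp8 (Sp5 2) are at level 2 or above, so Sp8 is at level 1 + 2 = 3.
Every consumer has at least one prey at level 2 or below, so none exceeds level 3.

3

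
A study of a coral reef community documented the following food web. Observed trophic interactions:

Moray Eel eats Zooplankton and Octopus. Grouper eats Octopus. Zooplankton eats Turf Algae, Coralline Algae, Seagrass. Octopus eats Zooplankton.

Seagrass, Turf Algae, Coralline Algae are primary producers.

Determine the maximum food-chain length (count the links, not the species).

One longest chain: Seagrass → Zooplankton → Octopus → Moray Eel.
It has 4 species and 3 links.

3 links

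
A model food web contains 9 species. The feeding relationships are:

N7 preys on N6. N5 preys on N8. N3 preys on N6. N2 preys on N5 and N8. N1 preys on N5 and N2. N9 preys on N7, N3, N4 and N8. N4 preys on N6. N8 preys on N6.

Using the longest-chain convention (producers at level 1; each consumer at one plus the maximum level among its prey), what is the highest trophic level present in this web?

5

Producers (level 1): N6.
N6 → N8 → N5 → N2 → N1 gives N1 level 5.
No species has a prey at level 5, so no species reaches level 6.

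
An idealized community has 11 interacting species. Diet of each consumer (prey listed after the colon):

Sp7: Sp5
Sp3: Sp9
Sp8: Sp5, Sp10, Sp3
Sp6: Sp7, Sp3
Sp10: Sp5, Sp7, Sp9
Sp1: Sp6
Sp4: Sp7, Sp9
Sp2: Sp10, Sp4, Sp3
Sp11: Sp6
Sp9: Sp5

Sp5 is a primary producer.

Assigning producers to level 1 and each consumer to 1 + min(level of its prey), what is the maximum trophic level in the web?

4

Producers (level 1): Sp5.
Following each consumer down to its lowest-level prey: Sp5 → Sp7 → Sp6 → Sp1 (levels 1 through 4).
All prey of Sp1 (Sp6 3) are at level 3 or above, so Sp1 is at level 1 + 3 = 4.
Every consumer has at least one prey at level 3 or below, so none exceeds level 4.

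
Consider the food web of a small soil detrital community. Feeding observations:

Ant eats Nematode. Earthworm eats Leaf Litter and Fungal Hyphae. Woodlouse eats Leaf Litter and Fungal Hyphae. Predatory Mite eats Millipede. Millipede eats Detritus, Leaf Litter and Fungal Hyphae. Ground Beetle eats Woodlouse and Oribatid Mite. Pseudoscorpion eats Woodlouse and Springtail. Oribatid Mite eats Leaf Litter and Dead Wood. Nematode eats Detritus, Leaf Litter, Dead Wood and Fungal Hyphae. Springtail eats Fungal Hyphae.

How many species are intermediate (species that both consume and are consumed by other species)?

5

Intermediate species (has both prey and predators): Springtail, Nematode, Woodlouse, Millipede, Oribatid Mite.
Count: 5.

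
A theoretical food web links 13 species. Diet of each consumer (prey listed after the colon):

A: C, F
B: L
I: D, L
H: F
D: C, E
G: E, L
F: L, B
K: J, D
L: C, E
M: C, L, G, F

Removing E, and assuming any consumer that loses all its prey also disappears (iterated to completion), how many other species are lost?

Remove E.
Every predator of it retains at least one other prey: D still has C; L still has C; G still has L.
No consumer loses all prey, so no secondary extinctions occur.

0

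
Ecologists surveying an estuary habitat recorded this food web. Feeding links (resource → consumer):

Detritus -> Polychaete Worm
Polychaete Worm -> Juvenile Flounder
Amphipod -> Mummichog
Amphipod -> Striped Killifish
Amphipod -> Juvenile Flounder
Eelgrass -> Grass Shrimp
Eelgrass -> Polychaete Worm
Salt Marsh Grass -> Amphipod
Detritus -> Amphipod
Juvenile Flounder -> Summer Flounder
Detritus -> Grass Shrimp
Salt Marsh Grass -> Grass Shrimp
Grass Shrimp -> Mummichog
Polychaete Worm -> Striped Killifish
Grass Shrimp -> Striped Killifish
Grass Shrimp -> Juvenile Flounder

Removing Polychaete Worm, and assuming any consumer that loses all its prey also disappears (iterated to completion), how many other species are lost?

Remove Polychaete Worm.
Every predator of it retains at least one other prey: Juvenile Flounder still has Grass Shrimp, Amphipod; Striped Killifish still has Grass Shrimp, Amphipod.
No consumer loses all prey, so no secondary extinctions occur.

0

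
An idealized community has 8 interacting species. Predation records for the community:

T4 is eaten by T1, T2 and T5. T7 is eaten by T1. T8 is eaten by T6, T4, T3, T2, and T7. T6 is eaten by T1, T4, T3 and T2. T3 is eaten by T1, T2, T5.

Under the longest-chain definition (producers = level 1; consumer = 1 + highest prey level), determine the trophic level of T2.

Trophic level 4

T8 is a producer → level 1.
T6 eats T8 → level 2.
T3 eats T6 (level 2); other prey at levels: T8 1 → level 3.
T2 eats T3 (level 3); other prey at levels: T8 1, T6 2, T4 3 → level 4.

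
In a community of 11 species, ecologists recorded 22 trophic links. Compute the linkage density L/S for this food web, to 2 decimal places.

There are L = 22 links among S = 11 species.
L/S = 22/11 = 2.0000 ≈ 2.00.

L/S = 2.00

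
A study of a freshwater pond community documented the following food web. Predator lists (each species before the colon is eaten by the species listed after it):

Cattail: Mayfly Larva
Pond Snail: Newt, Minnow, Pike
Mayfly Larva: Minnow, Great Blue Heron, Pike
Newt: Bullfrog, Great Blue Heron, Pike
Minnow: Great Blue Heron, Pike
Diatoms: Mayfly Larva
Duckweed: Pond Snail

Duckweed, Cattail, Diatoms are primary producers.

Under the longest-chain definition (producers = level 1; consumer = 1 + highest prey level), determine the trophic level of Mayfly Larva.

Cattail is a producer → level 1.
Mayfly Larva eats Cattail (level 1); other prey at levels: Diatoms 1 → level 2.

Trophic level 2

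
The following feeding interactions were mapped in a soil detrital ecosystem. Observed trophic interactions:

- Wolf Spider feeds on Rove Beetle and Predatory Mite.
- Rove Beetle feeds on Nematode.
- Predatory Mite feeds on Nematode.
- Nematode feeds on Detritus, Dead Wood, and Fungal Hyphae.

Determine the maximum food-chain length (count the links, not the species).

One longest chain: Dead Wood → Nematode → Predatory Mite → Wolf Spider.
It has 4 species and 3 links.

3 links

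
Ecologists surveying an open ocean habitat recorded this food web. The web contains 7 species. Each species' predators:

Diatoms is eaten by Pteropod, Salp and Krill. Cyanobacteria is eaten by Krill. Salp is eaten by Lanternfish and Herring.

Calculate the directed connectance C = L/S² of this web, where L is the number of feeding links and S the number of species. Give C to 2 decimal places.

C = 0.12

The web has S = 7 species and L = 6 feeding links.
C = L / S² = 6 / 49 = 0.1224 ≈ 0.12.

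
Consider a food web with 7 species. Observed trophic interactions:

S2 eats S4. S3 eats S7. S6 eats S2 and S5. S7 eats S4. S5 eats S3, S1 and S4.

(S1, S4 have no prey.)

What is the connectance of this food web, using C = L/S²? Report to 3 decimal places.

C = 0.163

The web has S = 7 species and L = 8 feeding links.
C = L / S² = 8 / 49 = 0.1633 ≈ 0.163.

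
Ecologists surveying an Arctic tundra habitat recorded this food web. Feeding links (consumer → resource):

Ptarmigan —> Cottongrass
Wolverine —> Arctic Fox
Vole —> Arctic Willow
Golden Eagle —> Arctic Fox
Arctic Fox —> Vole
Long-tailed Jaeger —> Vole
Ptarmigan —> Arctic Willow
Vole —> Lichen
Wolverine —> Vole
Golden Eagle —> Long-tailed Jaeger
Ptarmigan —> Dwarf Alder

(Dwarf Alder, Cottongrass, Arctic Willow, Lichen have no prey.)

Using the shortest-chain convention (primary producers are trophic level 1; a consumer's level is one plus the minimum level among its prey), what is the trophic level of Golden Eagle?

Trophic level 4

Arctic Willow is a producer → level 1.
Vole eats Arctic Willow → level 2.
Long-tailed Jaeger eats Vole → level 3.
Golden Eagle eats Long-tailed Jaeger → level 4.
No prey of Golden Eagle is below level 3, so 4 is the minimum.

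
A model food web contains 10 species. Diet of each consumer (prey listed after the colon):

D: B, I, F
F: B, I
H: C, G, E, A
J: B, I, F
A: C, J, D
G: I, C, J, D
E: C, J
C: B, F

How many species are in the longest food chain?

5 species

One longest chain: B → F → C → A → H.
It has 5 species and 4 links.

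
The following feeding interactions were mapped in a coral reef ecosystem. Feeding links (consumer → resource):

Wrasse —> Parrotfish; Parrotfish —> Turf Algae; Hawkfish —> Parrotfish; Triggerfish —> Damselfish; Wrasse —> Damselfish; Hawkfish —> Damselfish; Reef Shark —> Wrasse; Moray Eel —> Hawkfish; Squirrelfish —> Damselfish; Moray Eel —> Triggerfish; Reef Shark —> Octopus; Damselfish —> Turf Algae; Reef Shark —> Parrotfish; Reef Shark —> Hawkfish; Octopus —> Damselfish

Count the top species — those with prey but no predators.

3

Top species (has prey, but nothing eats it): Squirrelfish, Moray Eel, Reef Shark.
Count: 3.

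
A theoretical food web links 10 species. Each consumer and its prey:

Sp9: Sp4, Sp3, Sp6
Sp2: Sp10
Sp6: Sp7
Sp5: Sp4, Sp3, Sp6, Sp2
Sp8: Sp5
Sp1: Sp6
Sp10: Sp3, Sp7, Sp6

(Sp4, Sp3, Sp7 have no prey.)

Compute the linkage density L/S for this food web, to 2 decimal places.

There are L = 14 links among S = 10 species.
L/S = 14/10 = 1.4000 ≈ 1.40.

L/S = 1.40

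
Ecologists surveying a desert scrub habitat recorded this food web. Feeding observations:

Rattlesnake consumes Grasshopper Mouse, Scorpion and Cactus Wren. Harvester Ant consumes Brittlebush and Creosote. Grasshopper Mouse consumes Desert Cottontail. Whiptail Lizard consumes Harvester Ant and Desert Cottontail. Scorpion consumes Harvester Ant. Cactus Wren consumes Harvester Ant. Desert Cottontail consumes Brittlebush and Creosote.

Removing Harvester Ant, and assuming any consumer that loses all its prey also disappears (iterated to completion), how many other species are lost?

Remove Harvester Ant.
Round 1: Scorpion (all prey gone), Cactus Wren (all prey gone) → extinct.
No further losses. Total secondary extinctions: 2.

2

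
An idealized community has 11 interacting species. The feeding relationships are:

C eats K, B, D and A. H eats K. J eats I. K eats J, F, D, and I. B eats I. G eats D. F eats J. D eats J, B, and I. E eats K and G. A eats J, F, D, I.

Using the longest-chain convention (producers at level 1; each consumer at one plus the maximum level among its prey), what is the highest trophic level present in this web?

5

Producers (level 1): I.
I → J → F → K → H gives H level 5.
No species has a prey at level 5, so no species reaches level 6.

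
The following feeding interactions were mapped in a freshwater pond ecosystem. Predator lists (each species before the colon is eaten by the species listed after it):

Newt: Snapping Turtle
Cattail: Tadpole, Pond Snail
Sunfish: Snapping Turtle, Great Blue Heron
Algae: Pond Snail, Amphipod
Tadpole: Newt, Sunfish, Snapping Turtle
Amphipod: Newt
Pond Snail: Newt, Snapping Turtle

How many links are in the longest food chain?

One longest chain: Cattail → Tadpole → Newt → Snapping Turtle.
It has 4 species and 3 links.

3 links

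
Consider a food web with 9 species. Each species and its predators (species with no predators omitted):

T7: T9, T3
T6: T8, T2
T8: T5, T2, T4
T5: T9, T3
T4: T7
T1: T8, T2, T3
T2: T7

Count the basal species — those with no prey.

Basal species (no prey listed): T1, T6.
Count: 2.

2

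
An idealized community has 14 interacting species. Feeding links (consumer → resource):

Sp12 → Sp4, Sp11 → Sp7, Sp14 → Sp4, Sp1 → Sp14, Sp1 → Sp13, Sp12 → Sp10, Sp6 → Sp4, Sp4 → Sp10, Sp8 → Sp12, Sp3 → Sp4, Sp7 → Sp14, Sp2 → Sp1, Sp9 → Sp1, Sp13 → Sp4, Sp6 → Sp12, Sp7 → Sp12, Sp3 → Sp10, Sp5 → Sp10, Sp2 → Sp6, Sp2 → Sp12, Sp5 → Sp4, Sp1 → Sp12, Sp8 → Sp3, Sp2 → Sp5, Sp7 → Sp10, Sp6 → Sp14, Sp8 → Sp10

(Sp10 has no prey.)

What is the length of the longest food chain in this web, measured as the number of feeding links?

One longest chain: Sp10 → Sp4 → Sp14 → Sp1 → Sp9.
It has 5 species and 4 links.

4 links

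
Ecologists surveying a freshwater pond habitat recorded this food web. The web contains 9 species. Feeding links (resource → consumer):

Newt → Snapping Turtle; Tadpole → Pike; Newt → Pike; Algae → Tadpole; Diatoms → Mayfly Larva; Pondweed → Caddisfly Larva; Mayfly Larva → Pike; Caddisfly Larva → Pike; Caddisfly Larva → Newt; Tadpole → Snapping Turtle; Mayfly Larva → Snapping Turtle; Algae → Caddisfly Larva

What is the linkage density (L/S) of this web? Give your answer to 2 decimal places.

L/S = 1.33

There are L = 12 links among S = 9 species.
L/S = 12/9 = 1.3333 ≈ 1.33.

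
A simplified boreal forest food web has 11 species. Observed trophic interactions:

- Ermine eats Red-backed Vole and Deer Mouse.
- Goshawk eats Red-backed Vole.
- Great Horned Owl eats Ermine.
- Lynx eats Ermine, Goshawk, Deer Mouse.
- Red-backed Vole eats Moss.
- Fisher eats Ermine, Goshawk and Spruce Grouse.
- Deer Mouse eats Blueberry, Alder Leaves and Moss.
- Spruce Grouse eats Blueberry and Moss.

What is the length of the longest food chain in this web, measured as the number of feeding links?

One longest chain: Moss → Red-backed Vole → Goshawk → Lynx.
It has 4 species and 3 links.

3 links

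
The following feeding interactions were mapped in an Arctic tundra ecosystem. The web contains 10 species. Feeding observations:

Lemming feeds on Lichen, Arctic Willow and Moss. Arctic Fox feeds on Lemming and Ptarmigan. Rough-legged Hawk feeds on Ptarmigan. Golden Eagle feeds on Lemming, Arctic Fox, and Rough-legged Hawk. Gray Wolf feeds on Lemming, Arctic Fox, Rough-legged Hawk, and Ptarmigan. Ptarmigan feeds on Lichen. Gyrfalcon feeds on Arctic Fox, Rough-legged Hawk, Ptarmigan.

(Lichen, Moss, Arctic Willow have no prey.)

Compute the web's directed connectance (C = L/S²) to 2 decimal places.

The web has S = 10 species and L = 17 feeding links.
C = L / S² = 17 / 100 = 0.1700 ≈ 0.17.

C = 0.17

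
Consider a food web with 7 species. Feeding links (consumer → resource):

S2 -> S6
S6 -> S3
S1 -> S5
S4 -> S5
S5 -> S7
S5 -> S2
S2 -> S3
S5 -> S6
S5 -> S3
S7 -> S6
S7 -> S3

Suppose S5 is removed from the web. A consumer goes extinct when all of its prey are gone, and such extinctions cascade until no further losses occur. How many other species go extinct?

Remove S5.
Round 1: S1 (all prey gone), S4 (all prey gone) → extinct.
No further losses. Total secondary extinctions: 2.

2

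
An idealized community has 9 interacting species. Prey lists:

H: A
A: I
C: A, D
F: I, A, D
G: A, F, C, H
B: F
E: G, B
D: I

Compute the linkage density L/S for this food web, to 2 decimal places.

There are L = 15 links among S = 9 species.
L/S = 15/9 = 1.6667 ≈ 1.67.

L/S = 1.67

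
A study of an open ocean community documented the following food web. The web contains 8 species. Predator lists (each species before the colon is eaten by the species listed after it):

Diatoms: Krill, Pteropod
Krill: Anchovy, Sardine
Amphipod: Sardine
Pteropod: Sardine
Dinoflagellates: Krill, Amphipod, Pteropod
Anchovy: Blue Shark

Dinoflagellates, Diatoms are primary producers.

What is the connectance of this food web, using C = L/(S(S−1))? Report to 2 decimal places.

C = 0.18

The web has S = 8 species and L = 10 feeding links.
C = L / (S(S−1)) = 10 / 56 = 0.1786 ≈ 0.18.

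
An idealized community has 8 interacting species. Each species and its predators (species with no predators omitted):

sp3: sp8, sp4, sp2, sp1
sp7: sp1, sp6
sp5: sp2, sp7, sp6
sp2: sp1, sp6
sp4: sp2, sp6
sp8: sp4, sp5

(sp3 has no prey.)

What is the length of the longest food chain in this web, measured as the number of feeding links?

4 links

One longest chain: sp3 → sp8 → sp4 → sp2 → sp1.
It has 5 species and 4 links.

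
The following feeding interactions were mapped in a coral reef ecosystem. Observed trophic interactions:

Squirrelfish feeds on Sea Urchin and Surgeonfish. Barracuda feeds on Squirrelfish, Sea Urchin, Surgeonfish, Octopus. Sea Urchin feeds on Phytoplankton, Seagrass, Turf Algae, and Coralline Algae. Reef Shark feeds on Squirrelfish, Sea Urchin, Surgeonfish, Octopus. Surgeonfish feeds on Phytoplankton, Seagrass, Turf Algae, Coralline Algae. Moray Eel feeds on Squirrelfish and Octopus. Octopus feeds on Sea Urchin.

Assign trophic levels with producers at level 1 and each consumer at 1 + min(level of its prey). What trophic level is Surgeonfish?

Seagrass is a producer → level 1.
Surgeonfish eats Seagrass → level 2.

Trophic level 2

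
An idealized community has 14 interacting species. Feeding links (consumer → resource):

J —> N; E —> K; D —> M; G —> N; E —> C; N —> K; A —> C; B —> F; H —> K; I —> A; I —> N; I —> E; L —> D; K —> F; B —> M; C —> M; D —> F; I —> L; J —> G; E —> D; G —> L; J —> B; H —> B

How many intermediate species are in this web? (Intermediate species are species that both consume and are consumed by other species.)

Intermediate species (has both prey and predators): K, D, B, C, E, L, A, N, G.
Count: 9.

9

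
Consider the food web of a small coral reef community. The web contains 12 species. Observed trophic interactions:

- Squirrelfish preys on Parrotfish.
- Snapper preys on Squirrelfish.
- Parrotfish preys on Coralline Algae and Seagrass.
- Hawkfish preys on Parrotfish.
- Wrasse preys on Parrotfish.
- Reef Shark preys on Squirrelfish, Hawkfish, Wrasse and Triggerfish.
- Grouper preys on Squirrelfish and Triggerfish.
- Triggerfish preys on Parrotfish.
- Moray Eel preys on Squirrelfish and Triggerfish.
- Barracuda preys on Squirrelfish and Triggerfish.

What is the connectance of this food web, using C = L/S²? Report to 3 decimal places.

The web has S = 12 species and L = 17 feeding links.
C = L / S² = 17 / 144 = 0.1181 ≈ 0.118.

C = 0.118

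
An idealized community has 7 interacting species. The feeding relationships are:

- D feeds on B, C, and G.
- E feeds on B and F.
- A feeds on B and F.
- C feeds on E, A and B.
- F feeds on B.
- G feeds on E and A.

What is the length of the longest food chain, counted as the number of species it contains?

One longest chain: B → F → E → G → D.
It has 5 species and 4 links.

5 species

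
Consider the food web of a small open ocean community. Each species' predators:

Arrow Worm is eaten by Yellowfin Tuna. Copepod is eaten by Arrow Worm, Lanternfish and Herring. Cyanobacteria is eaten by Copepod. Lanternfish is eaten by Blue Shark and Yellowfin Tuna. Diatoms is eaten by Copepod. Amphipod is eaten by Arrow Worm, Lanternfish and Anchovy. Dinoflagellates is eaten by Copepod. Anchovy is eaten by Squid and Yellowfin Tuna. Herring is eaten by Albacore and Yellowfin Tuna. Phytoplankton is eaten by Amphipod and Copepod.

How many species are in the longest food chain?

4 species

One longest chain: Cyanobacteria → Copepod → Herring → Albacore.
It has 4 species and 3 links.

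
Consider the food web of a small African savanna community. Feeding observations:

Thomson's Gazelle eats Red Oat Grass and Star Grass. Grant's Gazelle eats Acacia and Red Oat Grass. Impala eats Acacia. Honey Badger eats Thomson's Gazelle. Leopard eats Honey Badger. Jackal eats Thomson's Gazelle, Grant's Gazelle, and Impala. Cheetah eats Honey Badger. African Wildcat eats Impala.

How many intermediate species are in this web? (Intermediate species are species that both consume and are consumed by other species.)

4

Intermediate species (has both prey and predators): Grant's Gazelle, Thomson's Gazelle, Impala, Honey Badger.
Count: 4.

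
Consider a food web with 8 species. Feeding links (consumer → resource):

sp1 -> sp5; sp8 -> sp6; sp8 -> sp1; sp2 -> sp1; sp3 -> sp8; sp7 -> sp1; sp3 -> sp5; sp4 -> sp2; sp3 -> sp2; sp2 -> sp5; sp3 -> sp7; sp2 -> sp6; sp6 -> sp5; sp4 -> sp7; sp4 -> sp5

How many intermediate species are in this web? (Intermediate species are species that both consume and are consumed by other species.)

Intermediate species (has both prey and predators): sp1, sp6, sp2, sp7, sp8.
Count: 5.

5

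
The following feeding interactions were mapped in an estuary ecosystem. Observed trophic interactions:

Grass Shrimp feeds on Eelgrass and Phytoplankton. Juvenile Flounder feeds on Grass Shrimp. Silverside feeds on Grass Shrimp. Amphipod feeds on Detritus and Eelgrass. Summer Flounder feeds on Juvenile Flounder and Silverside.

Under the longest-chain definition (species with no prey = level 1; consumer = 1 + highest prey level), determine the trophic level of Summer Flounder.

Trophic level 4

Eelgrass has no prey (basal) → level 1.
Grass Shrimp eats Eelgrass (level 1); other prey at levels: Phytoplankton 1 → level 2.
Juvenile Flounder eats Grass Shrimp → level 3.
Summer Flounder eats Juvenile Flounder (level 3); other prey at levels: Silverside 3 → level 4.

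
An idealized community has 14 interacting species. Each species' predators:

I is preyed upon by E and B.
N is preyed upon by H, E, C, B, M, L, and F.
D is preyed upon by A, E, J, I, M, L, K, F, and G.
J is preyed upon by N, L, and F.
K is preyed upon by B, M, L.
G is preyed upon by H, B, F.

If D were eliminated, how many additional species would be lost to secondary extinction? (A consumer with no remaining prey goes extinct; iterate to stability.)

13

Remove D.
Round 1: G (all prey gone), A (all prey gone), I (all prey gone), J (all prey gone), K (all prey gone) → extinct.
Round 2: N (all prey gone) → extinct.
Round 3: E (all prey gone), M (all prey gone), F (all prey gone), H (all prey gone), L (all prey gone), B (all prey gone), C (all prey gone) → extinct.
No further losses. Total secondary extinctions: 13.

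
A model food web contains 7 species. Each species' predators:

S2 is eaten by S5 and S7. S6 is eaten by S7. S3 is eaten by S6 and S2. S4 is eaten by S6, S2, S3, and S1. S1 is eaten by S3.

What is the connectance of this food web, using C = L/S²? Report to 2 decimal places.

C = 0.20

The web has S = 7 species and L = 10 feeding links.
C = L / S² = 10 / 49 = 0.2041 ≈ 0.20.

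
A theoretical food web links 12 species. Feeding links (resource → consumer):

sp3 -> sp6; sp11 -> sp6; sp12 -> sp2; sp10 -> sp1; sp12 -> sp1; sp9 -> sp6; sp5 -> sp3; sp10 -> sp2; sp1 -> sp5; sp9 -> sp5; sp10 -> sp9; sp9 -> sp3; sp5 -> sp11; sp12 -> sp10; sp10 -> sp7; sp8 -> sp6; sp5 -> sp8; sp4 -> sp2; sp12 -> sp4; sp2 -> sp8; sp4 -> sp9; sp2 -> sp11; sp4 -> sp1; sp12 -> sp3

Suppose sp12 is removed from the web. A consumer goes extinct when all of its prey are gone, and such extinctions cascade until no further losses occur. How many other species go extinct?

11

Remove sp12.
Round 1: sp10 (all prey gone), sp4 (all prey gone) → extinct.
Round 2: sp9 (all prey gone), sp7 (all prey gone), sp1 (all prey gone), sp2 (all prey gone) → extinct.
Round 3: sp5 (all prey gone) → extinct.
Round 4: sp11 (all prey gone), sp3 (all prey gone), sp8 (all prey gone) → extinct.
Round 5: sp6 (all prey gone) → extinct.
No further losses. Total secondary extinctions: 11.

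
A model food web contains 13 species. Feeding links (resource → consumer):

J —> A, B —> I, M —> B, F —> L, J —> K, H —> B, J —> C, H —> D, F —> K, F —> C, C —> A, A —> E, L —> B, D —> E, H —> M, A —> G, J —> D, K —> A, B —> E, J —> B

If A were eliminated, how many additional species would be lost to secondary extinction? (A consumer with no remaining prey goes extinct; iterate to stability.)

Remove A.
Round 1: G (all prey gone) → extinct.
No further losses. Total secondary extinctions: 1.

1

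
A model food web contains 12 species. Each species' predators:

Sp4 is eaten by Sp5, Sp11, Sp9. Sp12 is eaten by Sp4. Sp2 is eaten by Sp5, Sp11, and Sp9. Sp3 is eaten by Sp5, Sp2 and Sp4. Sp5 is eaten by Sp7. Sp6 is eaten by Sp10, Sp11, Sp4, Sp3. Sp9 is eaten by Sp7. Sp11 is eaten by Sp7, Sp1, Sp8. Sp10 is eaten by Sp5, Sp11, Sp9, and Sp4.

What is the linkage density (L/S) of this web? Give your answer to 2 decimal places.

L/S = 1.92

There are L = 23 links among S = 12 species.
L/S = 23/12 = 1.9167 ≈ 1.92.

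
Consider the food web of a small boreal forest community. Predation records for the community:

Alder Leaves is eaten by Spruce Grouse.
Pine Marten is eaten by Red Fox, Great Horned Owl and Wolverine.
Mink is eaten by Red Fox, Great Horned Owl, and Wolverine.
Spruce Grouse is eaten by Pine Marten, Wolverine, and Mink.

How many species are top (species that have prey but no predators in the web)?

Top species (has prey, but nothing eats it): Wolverine, Great Horned Owl, Red Fox.
Count: 3.

3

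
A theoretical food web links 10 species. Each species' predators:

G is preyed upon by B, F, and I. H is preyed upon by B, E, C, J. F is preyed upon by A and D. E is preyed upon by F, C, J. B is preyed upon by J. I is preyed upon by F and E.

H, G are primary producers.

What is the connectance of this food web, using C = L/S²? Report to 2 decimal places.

The web has S = 10 species and L = 15 feeding links.
C = L / S² = 15 / 100 = 0.1500 ≈ 0.15.

C = 0.15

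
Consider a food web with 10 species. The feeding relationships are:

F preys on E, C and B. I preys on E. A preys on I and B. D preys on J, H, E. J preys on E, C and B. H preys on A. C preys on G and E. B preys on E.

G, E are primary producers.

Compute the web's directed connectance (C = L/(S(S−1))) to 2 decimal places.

The web has S = 10 species and L = 16 feeding links.
C = L / (S(S−1)) = 16 / 90 = 0.1778 ≈ 0.18.

C = 0.18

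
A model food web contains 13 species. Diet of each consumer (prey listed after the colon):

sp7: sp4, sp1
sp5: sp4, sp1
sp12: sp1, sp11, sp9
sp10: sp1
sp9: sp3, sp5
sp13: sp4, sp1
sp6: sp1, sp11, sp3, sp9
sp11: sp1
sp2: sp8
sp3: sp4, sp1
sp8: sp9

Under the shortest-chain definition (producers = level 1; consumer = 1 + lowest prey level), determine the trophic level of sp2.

sp4 is a producer → level 1.
sp3 eats sp4 → level 2.
sp9 eats sp3 → level 3.
sp8 eats sp9 → level 4.
sp2 eats sp8 → level 5.
No prey of sp2 is below level 4, so 5 is the minimum.

Trophic level 5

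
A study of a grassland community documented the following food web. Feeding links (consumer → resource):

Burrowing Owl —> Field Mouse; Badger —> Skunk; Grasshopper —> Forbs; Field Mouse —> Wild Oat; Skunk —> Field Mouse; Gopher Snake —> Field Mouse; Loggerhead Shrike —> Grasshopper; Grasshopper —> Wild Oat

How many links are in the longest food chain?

3 links

One longest chain: Wild Oat → Field Mouse → Skunk → Badger.
It has 4 species and 3 links.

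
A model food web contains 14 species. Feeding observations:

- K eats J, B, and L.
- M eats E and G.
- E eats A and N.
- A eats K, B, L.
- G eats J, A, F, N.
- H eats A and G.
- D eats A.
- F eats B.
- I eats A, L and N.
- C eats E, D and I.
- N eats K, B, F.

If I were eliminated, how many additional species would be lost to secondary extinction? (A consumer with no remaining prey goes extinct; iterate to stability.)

Remove I.
Every predator of it retains at least one other prey: C still has E, D.
No consumer loses all prey, so no secondary extinctions occur.

0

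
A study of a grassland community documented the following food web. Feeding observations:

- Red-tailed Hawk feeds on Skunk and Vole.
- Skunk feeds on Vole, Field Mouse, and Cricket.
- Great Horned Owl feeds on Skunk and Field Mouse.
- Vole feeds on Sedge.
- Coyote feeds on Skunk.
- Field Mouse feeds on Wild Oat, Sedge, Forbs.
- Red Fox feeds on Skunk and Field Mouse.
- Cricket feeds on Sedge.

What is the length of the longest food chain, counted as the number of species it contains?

One longest chain: Sedge → Vole → Skunk → Red Fox.
It has 4 species and 3 links.

4 species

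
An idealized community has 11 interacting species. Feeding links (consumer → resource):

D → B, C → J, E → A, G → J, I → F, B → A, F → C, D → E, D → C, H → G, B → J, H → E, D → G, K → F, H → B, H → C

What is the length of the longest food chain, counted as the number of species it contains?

4 species

One longest chain: J → C → F → K.
It has 4 species and 3 links.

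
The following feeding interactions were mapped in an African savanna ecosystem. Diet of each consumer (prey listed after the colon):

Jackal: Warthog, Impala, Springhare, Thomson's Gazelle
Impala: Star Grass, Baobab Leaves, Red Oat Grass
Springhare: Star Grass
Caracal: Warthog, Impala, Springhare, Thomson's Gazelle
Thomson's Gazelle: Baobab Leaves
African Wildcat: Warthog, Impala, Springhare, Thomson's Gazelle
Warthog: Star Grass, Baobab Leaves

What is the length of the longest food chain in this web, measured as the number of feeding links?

One longest chain: Star Grass → Warthog → Caracal.
It has 3 species and 2 links.

2 links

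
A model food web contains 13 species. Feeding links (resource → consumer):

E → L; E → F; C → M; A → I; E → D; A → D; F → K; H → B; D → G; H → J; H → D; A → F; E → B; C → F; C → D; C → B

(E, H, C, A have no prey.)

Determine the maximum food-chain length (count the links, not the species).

2 links

One longest chain: E → D → G.
It has 3 species and 2 links.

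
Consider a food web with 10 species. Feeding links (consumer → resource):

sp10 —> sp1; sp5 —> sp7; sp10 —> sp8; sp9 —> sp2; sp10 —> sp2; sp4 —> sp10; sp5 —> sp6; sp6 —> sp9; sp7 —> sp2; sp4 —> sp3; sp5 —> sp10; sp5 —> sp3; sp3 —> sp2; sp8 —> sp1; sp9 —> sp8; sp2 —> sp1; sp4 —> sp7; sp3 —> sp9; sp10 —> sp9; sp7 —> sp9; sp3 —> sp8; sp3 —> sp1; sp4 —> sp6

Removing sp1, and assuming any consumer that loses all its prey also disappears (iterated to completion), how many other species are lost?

Remove sp1.
Round 1: sp8 (all prey gone), sp2 (all prey gone) → extinct.
Round 2: sp9 (all prey gone) → extinct.
Round 3: sp6 (all prey gone), sp3 (all prey gone), sp7 (all prey gone), sp10 (all prey gone) → extinct.
Round 4: sp4 (all prey gone), sp5 (all prey gone) → extinct.
No further losses. Total secondary extinctions: 9.

9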